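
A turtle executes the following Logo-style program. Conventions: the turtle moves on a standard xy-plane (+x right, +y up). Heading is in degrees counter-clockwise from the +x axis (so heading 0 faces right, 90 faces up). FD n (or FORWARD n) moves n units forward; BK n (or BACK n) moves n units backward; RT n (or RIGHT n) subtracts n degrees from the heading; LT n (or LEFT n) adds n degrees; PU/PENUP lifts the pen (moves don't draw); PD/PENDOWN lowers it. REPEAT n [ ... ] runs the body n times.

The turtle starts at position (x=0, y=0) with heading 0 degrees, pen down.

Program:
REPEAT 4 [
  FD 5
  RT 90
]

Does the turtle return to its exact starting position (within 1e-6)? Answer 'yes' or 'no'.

Answer: yes

Derivation:
Executing turtle program step by step:
Start: pos=(0,0), heading=0, pen down
REPEAT 4 [
  -- iteration 1/4 --
  FD 5: (0,0) -> (5,0) [heading=0, draw]
  RT 90: heading 0 -> 270
  -- iteration 2/4 --
  FD 5: (5,0) -> (5,-5) [heading=270, draw]
  RT 90: heading 270 -> 180
  -- iteration 3/4 --
  FD 5: (5,-5) -> (0,-5) [heading=180, draw]
  RT 90: heading 180 -> 90
  -- iteration 4/4 --
  FD 5: (0,-5) -> (0,0) [heading=90, draw]
  RT 90: heading 90 -> 0
]
Final: pos=(0,0), heading=0, 4 segment(s) drawn

Start position: (0, 0)
Final position: (0, 0)
Distance = 0; < 1e-6 -> CLOSED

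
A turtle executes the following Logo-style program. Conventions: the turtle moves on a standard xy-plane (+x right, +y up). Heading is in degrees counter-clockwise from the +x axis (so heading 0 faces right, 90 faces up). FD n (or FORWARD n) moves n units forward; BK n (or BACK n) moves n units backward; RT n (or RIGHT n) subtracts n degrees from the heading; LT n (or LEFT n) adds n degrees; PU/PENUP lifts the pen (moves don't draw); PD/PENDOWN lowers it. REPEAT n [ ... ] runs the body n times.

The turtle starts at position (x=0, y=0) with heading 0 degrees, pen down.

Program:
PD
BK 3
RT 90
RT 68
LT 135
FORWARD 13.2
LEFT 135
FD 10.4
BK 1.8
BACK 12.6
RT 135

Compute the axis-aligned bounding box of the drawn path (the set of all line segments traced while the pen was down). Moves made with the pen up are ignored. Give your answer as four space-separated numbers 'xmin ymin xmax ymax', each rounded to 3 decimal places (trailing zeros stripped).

Executing turtle program step by step:
Start: pos=(0,0), heading=0, pen down
PD: pen down
BK 3: (0,0) -> (-3,0) [heading=0, draw]
RT 90: heading 0 -> 270
RT 68: heading 270 -> 202
LT 135: heading 202 -> 337
FD 13.2: (-3,0) -> (9.151,-5.158) [heading=337, draw]
LT 135: heading 337 -> 112
FD 10.4: (9.151,-5.158) -> (5.255,4.485) [heading=112, draw]
BK 1.8: (5.255,4.485) -> (5.929,2.816) [heading=112, draw]
BK 12.6: (5.929,2.816) -> (10.649,-8.866) [heading=112, draw]
RT 135: heading 112 -> 337
Final: pos=(10.649,-8.866), heading=337, 5 segment(s) drawn

Segment endpoints: x in {-3, 0, 5.255, 5.929, 9.151, 10.649}, y in {-8.866, -5.158, 0, 2.816, 4.485}
xmin=-3, ymin=-8.866, xmax=10.649, ymax=4.485

Answer: -3 -8.866 10.649 4.485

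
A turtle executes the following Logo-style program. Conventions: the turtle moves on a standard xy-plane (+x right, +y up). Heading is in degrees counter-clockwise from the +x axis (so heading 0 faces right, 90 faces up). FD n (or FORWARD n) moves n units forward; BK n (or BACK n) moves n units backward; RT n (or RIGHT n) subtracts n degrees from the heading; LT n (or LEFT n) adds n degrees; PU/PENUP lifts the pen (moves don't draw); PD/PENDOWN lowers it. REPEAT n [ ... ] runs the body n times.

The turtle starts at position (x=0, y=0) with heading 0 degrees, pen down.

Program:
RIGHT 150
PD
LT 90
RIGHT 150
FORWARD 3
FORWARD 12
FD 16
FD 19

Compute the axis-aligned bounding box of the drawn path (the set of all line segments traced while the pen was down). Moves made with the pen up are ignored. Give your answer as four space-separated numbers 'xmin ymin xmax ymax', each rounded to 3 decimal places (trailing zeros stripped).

Executing turtle program step by step:
Start: pos=(0,0), heading=0, pen down
RT 150: heading 0 -> 210
PD: pen down
LT 90: heading 210 -> 300
RT 150: heading 300 -> 150
FD 3: (0,0) -> (-2.598,1.5) [heading=150, draw]
FD 12: (-2.598,1.5) -> (-12.99,7.5) [heading=150, draw]
FD 16: (-12.99,7.5) -> (-26.847,15.5) [heading=150, draw]
FD 19: (-26.847,15.5) -> (-43.301,25) [heading=150, draw]
Final: pos=(-43.301,25), heading=150, 4 segment(s) drawn

Segment endpoints: x in {-43.301, -26.847, -12.99, -2.598, 0}, y in {0, 1.5, 7.5, 15.5, 25}
xmin=-43.301, ymin=0, xmax=0, ymax=25

Answer: -43.301 0 0 25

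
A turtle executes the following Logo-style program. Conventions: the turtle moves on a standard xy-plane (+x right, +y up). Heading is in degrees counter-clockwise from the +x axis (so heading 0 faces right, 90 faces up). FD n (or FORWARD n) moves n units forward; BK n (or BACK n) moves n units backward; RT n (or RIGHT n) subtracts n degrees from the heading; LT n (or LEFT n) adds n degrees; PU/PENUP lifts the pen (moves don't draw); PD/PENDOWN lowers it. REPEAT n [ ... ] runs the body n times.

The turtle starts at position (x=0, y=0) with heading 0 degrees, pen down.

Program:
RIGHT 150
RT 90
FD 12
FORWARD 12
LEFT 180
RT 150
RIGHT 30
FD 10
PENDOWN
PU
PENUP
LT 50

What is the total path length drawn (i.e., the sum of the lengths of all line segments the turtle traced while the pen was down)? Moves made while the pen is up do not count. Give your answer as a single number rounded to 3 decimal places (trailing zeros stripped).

Answer: 34

Derivation:
Executing turtle program step by step:
Start: pos=(0,0), heading=0, pen down
RT 150: heading 0 -> 210
RT 90: heading 210 -> 120
FD 12: (0,0) -> (-6,10.392) [heading=120, draw]
FD 12: (-6,10.392) -> (-12,20.785) [heading=120, draw]
LT 180: heading 120 -> 300
RT 150: heading 300 -> 150
RT 30: heading 150 -> 120
FD 10: (-12,20.785) -> (-17,29.445) [heading=120, draw]
PD: pen down
PU: pen up
PU: pen up
LT 50: heading 120 -> 170
Final: pos=(-17,29.445), heading=170, 3 segment(s) drawn

Segment lengths:
  seg 1: (0,0) -> (-6,10.392), length = 12
  seg 2: (-6,10.392) -> (-12,20.785), length = 12
  seg 3: (-12,20.785) -> (-17,29.445), length = 10
Total = 34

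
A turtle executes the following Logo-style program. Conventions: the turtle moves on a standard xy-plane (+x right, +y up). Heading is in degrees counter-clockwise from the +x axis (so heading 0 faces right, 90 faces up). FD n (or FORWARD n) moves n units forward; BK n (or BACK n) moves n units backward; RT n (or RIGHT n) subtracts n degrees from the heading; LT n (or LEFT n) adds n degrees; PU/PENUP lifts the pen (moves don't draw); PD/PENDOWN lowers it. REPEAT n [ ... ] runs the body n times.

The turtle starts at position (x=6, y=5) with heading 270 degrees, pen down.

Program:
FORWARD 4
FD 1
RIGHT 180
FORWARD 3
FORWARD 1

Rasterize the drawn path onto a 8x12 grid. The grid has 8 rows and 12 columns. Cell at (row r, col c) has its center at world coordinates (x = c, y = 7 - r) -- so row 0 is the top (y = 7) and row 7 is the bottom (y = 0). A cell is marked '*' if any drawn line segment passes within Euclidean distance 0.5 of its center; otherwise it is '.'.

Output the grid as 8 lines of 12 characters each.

Segment 0: (6,5) -> (6,1)
Segment 1: (6,1) -> (6,0)
Segment 2: (6,0) -> (6,3)
Segment 3: (6,3) -> (6,4)

Answer: ............
............
......*.....
......*.....
......*.....
......*.....
......*.....
......*.....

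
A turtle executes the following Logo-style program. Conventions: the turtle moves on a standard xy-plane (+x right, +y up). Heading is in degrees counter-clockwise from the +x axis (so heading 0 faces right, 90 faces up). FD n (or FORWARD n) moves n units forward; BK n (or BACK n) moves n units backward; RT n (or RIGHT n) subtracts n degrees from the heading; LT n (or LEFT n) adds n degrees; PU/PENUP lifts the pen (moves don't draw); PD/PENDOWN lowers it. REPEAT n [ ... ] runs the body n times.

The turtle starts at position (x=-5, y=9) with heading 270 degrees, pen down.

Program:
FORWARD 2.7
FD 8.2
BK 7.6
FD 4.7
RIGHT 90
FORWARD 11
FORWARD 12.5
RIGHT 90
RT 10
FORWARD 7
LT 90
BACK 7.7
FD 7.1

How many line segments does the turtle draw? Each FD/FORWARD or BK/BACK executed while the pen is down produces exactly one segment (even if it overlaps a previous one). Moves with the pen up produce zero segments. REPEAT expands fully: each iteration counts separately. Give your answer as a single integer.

Answer: 9

Derivation:
Executing turtle program step by step:
Start: pos=(-5,9), heading=270, pen down
FD 2.7: (-5,9) -> (-5,6.3) [heading=270, draw]
FD 8.2: (-5,6.3) -> (-5,-1.9) [heading=270, draw]
BK 7.6: (-5,-1.9) -> (-5,5.7) [heading=270, draw]
FD 4.7: (-5,5.7) -> (-5,1) [heading=270, draw]
RT 90: heading 270 -> 180
FD 11: (-5,1) -> (-16,1) [heading=180, draw]
FD 12.5: (-16,1) -> (-28.5,1) [heading=180, draw]
RT 90: heading 180 -> 90
RT 10: heading 90 -> 80
FD 7: (-28.5,1) -> (-27.284,7.894) [heading=80, draw]
LT 90: heading 80 -> 170
BK 7.7: (-27.284,7.894) -> (-19.701,6.557) [heading=170, draw]
FD 7.1: (-19.701,6.557) -> (-26.694,7.789) [heading=170, draw]
Final: pos=(-26.694,7.789), heading=170, 9 segment(s) drawn
Segments drawn: 9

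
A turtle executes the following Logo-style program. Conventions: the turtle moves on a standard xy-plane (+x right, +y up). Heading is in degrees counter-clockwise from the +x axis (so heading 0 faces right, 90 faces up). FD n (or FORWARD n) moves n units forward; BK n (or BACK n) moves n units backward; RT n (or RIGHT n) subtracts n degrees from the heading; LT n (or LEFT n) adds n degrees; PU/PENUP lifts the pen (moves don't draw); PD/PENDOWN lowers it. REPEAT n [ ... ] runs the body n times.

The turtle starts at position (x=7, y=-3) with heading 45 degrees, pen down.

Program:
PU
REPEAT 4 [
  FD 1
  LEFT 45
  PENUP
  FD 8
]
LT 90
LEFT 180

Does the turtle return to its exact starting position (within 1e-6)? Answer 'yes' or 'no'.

Answer: no

Derivation:
Executing turtle program step by step:
Start: pos=(7,-3), heading=45, pen down
PU: pen up
REPEAT 4 [
  -- iteration 1/4 --
  FD 1: (7,-3) -> (7.707,-2.293) [heading=45, move]
  LT 45: heading 45 -> 90
  PU: pen up
  FD 8: (7.707,-2.293) -> (7.707,5.707) [heading=90, move]
  -- iteration 2/4 --
  FD 1: (7.707,5.707) -> (7.707,6.707) [heading=90, move]
  LT 45: heading 90 -> 135
  PU: pen up
  FD 8: (7.707,6.707) -> (2.05,12.364) [heading=135, move]
  -- iteration 3/4 --
  FD 1: (2.05,12.364) -> (1.343,13.071) [heading=135, move]
  LT 45: heading 135 -> 180
  PU: pen up
  FD 8: (1.343,13.071) -> (-6.657,13.071) [heading=180, move]
  -- iteration 4/4 --
  FD 1: (-6.657,13.071) -> (-7.657,13.071) [heading=180, move]
  LT 45: heading 180 -> 225
  PU: pen up
  FD 8: (-7.657,13.071) -> (-13.314,7.414) [heading=225, move]
]
LT 90: heading 225 -> 315
LT 180: heading 315 -> 135
Final: pos=(-13.314,7.414), heading=135, 0 segment(s) drawn

Start position: (7, -3)
Final position: (-13.314, 7.414)
Distance = 22.828; >= 1e-6 -> NOT closed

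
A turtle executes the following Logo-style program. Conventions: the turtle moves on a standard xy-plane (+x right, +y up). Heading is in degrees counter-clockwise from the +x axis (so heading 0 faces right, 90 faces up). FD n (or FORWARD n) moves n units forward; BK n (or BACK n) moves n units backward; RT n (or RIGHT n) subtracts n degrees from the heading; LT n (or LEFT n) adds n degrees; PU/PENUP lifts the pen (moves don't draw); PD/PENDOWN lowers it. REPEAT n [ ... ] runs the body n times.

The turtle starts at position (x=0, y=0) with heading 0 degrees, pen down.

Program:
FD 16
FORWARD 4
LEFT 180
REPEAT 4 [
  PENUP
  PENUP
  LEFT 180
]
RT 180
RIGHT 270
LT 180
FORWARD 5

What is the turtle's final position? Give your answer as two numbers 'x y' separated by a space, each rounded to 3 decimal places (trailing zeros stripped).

Answer: 20 -5

Derivation:
Executing turtle program step by step:
Start: pos=(0,0), heading=0, pen down
FD 16: (0,0) -> (16,0) [heading=0, draw]
FD 4: (16,0) -> (20,0) [heading=0, draw]
LT 180: heading 0 -> 180
REPEAT 4 [
  -- iteration 1/4 --
  PU: pen up
  PU: pen up
  LT 180: heading 180 -> 0
  -- iteration 2/4 --
  PU: pen up
  PU: pen up
  LT 180: heading 0 -> 180
  -- iteration 3/4 --
  PU: pen up
  PU: pen up
  LT 180: heading 180 -> 0
  -- iteration 4/4 --
  PU: pen up
  PU: pen up
  LT 180: heading 0 -> 180
]
RT 180: heading 180 -> 0
RT 270: heading 0 -> 90
LT 180: heading 90 -> 270
FD 5: (20,0) -> (20,-5) [heading=270, move]
Final: pos=(20,-5), heading=270, 2 segment(s) drawn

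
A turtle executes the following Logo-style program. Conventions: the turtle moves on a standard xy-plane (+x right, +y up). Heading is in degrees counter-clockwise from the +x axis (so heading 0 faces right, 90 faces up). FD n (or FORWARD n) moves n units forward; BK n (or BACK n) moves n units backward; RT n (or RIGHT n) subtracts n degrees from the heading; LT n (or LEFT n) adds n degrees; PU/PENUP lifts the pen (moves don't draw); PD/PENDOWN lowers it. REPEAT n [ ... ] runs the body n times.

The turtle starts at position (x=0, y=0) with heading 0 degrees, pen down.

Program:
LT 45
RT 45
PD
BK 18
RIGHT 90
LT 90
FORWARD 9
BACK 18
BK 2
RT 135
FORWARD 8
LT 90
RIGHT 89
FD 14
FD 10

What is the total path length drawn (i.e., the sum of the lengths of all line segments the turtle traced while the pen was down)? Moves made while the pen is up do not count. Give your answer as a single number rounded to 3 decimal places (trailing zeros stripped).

Executing turtle program step by step:
Start: pos=(0,0), heading=0, pen down
LT 45: heading 0 -> 45
RT 45: heading 45 -> 0
PD: pen down
BK 18: (0,0) -> (-18,0) [heading=0, draw]
RT 90: heading 0 -> 270
LT 90: heading 270 -> 0
FD 9: (-18,0) -> (-9,0) [heading=0, draw]
BK 18: (-9,0) -> (-27,0) [heading=0, draw]
BK 2: (-27,0) -> (-29,0) [heading=0, draw]
RT 135: heading 0 -> 225
FD 8: (-29,0) -> (-34.657,-5.657) [heading=225, draw]
LT 90: heading 225 -> 315
RT 89: heading 315 -> 226
FD 14: (-34.657,-5.657) -> (-44.382,-15.728) [heading=226, draw]
FD 10: (-44.382,-15.728) -> (-51.329,-22.921) [heading=226, draw]
Final: pos=(-51.329,-22.921), heading=226, 7 segment(s) drawn

Segment lengths:
  seg 1: (0,0) -> (-18,0), length = 18
  seg 2: (-18,0) -> (-9,0), length = 9
  seg 3: (-9,0) -> (-27,0), length = 18
  seg 4: (-27,0) -> (-29,0), length = 2
  seg 5: (-29,0) -> (-34.657,-5.657), length = 8
  seg 6: (-34.657,-5.657) -> (-44.382,-15.728), length = 14
  seg 7: (-44.382,-15.728) -> (-51.329,-22.921), length = 10
Total = 79

Answer: 79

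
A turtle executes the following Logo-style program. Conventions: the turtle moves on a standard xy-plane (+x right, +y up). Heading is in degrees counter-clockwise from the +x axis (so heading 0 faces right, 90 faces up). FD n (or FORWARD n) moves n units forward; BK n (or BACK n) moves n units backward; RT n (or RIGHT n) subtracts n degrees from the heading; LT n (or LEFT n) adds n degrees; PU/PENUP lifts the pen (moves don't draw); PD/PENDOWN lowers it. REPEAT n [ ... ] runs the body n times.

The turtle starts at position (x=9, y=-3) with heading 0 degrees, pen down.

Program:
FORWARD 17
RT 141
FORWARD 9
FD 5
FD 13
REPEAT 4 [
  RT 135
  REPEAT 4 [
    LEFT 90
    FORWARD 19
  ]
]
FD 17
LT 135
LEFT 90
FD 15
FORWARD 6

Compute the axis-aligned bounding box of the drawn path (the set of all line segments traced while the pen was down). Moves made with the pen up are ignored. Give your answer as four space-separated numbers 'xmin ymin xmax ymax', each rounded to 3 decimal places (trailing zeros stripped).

Answer: -21.706 -40.874 26 6.731

Derivation:
Executing turtle program step by step:
Start: pos=(9,-3), heading=0, pen down
FD 17: (9,-3) -> (26,-3) [heading=0, draw]
RT 141: heading 0 -> 219
FD 9: (26,-3) -> (19.006,-8.664) [heading=219, draw]
FD 5: (19.006,-8.664) -> (15.12,-11.81) [heading=219, draw]
FD 13: (15.12,-11.81) -> (5.017,-19.992) [heading=219, draw]
REPEAT 4 [
  -- iteration 1/4 --
  RT 135: heading 219 -> 84
  REPEAT 4 [
    -- iteration 1/4 --
    LT 90: heading 84 -> 174
    FD 19: (5.017,-19.992) -> (-13.879,-18.006) [heading=174, draw]
    -- iteration 2/4 --
    LT 90: heading 174 -> 264
    FD 19: (-13.879,-18.006) -> (-15.865,-36.902) [heading=264, draw]
    -- iteration 3/4 --
    LT 90: heading 264 -> 354
    FD 19: (-15.865,-36.902) -> (3.031,-38.888) [heading=354, draw]
    -- iteration 4/4 --
    LT 90: heading 354 -> 84
    FD 19: (3.031,-38.888) -> (5.017,-19.992) [heading=84, draw]
  ]
  -- iteration 2/4 --
  RT 135: heading 84 -> 309
  REPEAT 4 [
    -- iteration 1/4 --
    LT 90: heading 309 -> 39
    FD 19: (5.017,-19.992) -> (19.783,-8.035) [heading=39, draw]
    -- iteration 2/4 --
    LT 90: heading 39 -> 129
    FD 19: (19.783,-8.035) -> (7.826,6.731) [heading=129, draw]
    -- iteration 3/4 --
    LT 90: heading 129 -> 219
    FD 19: (7.826,6.731) -> (-6.94,-5.226) [heading=219, draw]
    -- iteration 4/4 --
    LT 90: heading 219 -> 309
    FD 19: (-6.94,-5.226) -> (5.017,-19.992) [heading=309, draw]
  ]
  -- iteration 3/4 --
  RT 135: heading 309 -> 174
  REPEAT 4 [
    -- iteration 1/4 --
    LT 90: heading 174 -> 264
    FD 19: (5.017,-19.992) -> (3.031,-38.888) [heading=264, draw]
    -- iteration 2/4 --
    LT 90: heading 264 -> 354
    FD 19: (3.031,-38.888) -> (21.927,-40.874) [heading=354, draw]
    -- iteration 3/4 --
    LT 90: heading 354 -> 84
    FD 19: (21.927,-40.874) -> (23.913,-21.978) [heading=84, draw]
    -- iteration 4/4 --
    LT 90: heading 84 -> 174
    FD 19: (23.913,-21.978) -> (5.017,-19.992) [heading=174, draw]
  ]
  -- iteration 4/4 --
  RT 135: heading 174 -> 39
  REPEAT 4 [
    -- iteration 1/4 --
    LT 90: heading 39 -> 129
    FD 19: (5.017,-19.992) -> (-6.94,-5.226) [heading=129, draw]
    -- iteration 2/4 --
    LT 90: heading 129 -> 219
    FD 19: (-6.94,-5.226) -> (-21.706,-17.183) [heading=219, draw]
    -- iteration 3/4 --
    LT 90: heading 219 -> 309
    FD 19: (-21.706,-17.183) -> (-9.749,-31.949) [heading=309, draw]
    -- iteration 4/4 --
    LT 90: heading 309 -> 39
    FD 19: (-9.749,-31.949) -> (5.017,-19.992) [heading=39, draw]
  ]
]
FD 17: (5.017,-19.992) -> (18.229,-9.293) [heading=39, draw]
LT 135: heading 39 -> 174
LT 90: heading 174 -> 264
FD 15: (18.229,-9.293) -> (16.661,-24.211) [heading=264, draw]
FD 6: (16.661,-24.211) -> (16.033,-30.178) [heading=264, draw]
Final: pos=(16.033,-30.178), heading=264, 23 segment(s) drawn

Segment endpoints: x in {-21.706, -15.865, -13.879, -9.749, -6.94, -6.94, 3.031, 3.031, 5.017, 5.017, 5.017, 5.017, 7.826, 9, 15.12, 16.033, 16.661, 18.229, 19.006, 19.783, 21.927, 23.913, 26}, y in {-40.874, -38.888, -36.902, -31.949, -30.178, -24.211, -21.978, -19.992, -19.992, -19.992, -18.006, -17.183, -11.81, -9.293, -8.664, -8.035, -5.226, -5.226, -3, 6.731}
xmin=-21.706, ymin=-40.874, xmax=26, ymax=6.731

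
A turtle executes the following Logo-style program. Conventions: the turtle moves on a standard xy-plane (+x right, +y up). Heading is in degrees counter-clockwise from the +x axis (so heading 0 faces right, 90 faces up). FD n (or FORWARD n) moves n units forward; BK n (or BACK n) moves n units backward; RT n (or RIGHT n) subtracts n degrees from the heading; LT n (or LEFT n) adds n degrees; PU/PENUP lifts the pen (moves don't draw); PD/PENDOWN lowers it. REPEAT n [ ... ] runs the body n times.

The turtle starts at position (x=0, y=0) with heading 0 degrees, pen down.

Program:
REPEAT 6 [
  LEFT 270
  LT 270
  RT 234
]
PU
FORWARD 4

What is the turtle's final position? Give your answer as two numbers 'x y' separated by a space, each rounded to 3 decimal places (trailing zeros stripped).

Answer: 3.236 2.351

Derivation:
Executing turtle program step by step:
Start: pos=(0,0), heading=0, pen down
REPEAT 6 [
  -- iteration 1/6 --
  LT 270: heading 0 -> 270
  LT 270: heading 270 -> 180
  RT 234: heading 180 -> 306
  -- iteration 2/6 --
  LT 270: heading 306 -> 216
  LT 270: heading 216 -> 126
  RT 234: heading 126 -> 252
  -- iteration 3/6 --
  LT 270: heading 252 -> 162
  LT 270: heading 162 -> 72
  RT 234: heading 72 -> 198
  -- iteration 4/6 --
  LT 270: heading 198 -> 108
  LT 270: heading 108 -> 18
  RT 234: heading 18 -> 144
  -- iteration 5/6 --
  LT 270: heading 144 -> 54
  LT 270: heading 54 -> 324
  RT 234: heading 324 -> 90
  -- iteration 6/6 --
  LT 270: heading 90 -> 0
  LT 270: heading 0 -> 270
  RT 234: heading 270 -> 36
]
PU: pen up
FD 4: (0,0) -> (3.236,2.351) [heading=36, move]
Final: pos=(3.236,2.351), heading=36, 0 segment(s) drawn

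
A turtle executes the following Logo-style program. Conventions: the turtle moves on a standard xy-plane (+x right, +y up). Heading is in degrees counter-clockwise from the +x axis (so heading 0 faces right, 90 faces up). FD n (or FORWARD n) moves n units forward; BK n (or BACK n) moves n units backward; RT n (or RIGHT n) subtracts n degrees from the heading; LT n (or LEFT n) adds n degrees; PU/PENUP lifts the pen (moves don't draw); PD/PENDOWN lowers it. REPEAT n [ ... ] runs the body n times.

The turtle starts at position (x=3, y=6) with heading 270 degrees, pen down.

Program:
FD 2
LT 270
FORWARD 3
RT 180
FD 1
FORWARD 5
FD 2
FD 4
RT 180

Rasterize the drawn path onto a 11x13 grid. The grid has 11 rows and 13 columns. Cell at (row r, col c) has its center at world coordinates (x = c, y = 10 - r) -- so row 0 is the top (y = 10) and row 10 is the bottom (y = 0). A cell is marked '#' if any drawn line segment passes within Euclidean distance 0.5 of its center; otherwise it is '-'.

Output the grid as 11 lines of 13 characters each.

Segment 0: (3,6) -> (3,4)
Segment 1: (3,4) -> (-0,4)
Segment 2: (-0,4) -> (1,4)
Segment 3: (1,4) -> (6,4)
Segment 4: (6,4) -> (8,4)
Segment 5: (8,4) -> (12,4)

Answer: -------------
-------------
-------------
-------------
---#---------
---#---------
#############
-------------
-------------
-------------
-------------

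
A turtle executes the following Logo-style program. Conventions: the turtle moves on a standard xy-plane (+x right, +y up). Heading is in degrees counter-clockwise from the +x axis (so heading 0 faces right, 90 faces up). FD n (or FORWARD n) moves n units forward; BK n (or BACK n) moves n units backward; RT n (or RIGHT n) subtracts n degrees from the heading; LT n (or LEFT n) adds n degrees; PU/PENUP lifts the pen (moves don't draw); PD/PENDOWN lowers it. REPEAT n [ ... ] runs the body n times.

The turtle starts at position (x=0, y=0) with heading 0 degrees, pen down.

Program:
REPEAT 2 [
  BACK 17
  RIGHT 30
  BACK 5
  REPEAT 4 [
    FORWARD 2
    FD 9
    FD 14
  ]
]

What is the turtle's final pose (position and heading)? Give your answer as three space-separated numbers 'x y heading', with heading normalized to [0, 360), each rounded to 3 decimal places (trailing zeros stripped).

Answer: 98.05 -121.272 300

Derivation:
Executing turtle program step by step:
Start: pos=(0,0), heading=0, pen down
REPEAT 2 [
  -- iteration 1/2 --
  BK 17: (0,0) -> (-17,0) [heading=0, draw]
  RT 30: heading 0 -> 330
  BK 5: (-17,0) -> (-21.33,2.5) [heading=330, draw]
  REPEAT 4 [
    -- iteration 1/4 --
    FD 2: (-21.33,2.5) -> (-19.598,1.5) [heading=330, draw]
    FD 9: (-19.598,1.5) -> (-11.804,-3) [heading=330, draw]
    FD 14: (-11.804,-3) -> (0.321,-10) [heading=330, draw]
    -- iteration 2/4 --
    FD 2: (0.321,-10) -> (2.053,-11) [heading=330, draw]
    FD 9: (2.053,-11) -> (9.847,-15.5) [heading=330, draw]
    FD 14: (9.847,-15.5) -> (21.971,-22.5) [heading=330, draw]
    -- iteration 3/4 --
    FD 2: (21.971,-22.5) -> (23.703,-23.5) [heading=330, draw]
    FD 9: (23.703,-23.5) -> (31.497,-28) [heading=330, draw]
    FD 14: (31.497,-28) -> (43.622,-35) [heading=330, draw]
    -- iteration 4/4 --
    FD 2: (43.622,-35) -> (45.354,-36) [heading=330, draw]
    FD 9: (45.354,-36) -> (53.148,-40.5) [heading=330, draw]
    FD 14: (53.148,-40.5) -> (65.272,-47.5) [heading=330, draw]
  ]
  -- iteration 2/2 --
  BK 17: (65.272,-47.5) -> (50.55,-39) [heading=330, draw]
  RT 30: heading 330 -> 300
  BK 5: (50.55,-39) -> (48.05,-34.67) [heading=300, draw]
  REPEAT 4 [
    -- iteration 1/4 --
    FD 2: (48.05,-34.67) -> (49.05,-36.402) [heading=300, draw]
    FD 9: (49.05,-36.402) -> (53.55,-44.196) [heading=300, draw]
    FD 14: (53.55,-44.196) -> (60.55,-56.321) [heading=300, draw]
    -- iteration 2/4 --
    FD 2: (60.55,-56.321) -> (61.55,-58.053) [heading=300, draw]
    FD 9: (61.55,-58.053) -> (66.05,-65.847) [heading=300, draw]
    FD 14: (66.05,-65.847) -> (73.05,-77.971) [heading=300, draw]
    -- iteration 3/4 --
    FD 2: (73.05,-77.971) -> (74.05,-79.703) [heading=300, draw]
    FD 9: (74.05,-79.703) -> (78.55,-87.497) [heading=300, draw]
    FD 14: (78.55,-87.497) -> (85.55,-99.622) [heading=300, draw]
    -- iteration 4/4 --
    FD 2: (85.55,-99.622) -> (86.55,-101.354) [heading=300, draw]
    FD 9: (86.55,-101.354) -> (91.05,-109.148) [heading=300, draw]
    FD 14: (91.05,-109.148) -> (98.05,-121.272) [heading=300, draw]
  ]
]
Final: pos=(98.05,-121.272), heading=300, 28 segment(s) drawn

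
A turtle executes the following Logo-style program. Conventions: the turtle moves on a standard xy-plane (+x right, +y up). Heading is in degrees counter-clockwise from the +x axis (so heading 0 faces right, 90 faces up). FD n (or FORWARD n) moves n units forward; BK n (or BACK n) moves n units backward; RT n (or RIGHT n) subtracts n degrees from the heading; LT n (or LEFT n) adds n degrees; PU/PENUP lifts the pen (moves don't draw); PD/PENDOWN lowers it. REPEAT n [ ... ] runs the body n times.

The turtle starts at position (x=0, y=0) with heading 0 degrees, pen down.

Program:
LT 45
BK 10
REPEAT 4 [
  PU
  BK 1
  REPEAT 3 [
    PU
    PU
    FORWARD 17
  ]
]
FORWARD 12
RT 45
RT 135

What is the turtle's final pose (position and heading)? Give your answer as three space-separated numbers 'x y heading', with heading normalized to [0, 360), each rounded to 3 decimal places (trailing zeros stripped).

Answer: 142.836 142.836 225

Derivation:
Executing turtle program step by step:
Start: pos=(0,0), heading=0, pen down
LT 45: heading 0 -> 45
BK 10: (0,0) -> (-7.071,-7.071) [heading=45, draw]
REPEAT 4 [
  -- iteration 1/4 --
  PU: pen up
  BK 1: (-7.071,-7.071) -> (-7.778,-7.778) [heading=45, move]
  REPEAT 3 [
    -- iteration 1/3 --
    PU: pen up
    PU: pen up
    FD 17: (-7.778,-7.778) -> (4.243,4.243) [heading=45, move]
    -- iteration 2/3 --
    PU: pen up
    PU: pen up
    FD 17: (4.243,4.243) -> (16.263,16.263) [heading=45, move]
    -- iteration 3/3 --
    PU: pen up
    PU: pen up
    FD 17: (16.263,16.263) -> (28.284,28.284) [heading=45, move]
  ]
  -- iteration 2/4 --
  PU: pen up
  BK 1: (28.284,28.284) -> (27.577,27.577) [heading=45, move]
  REPEAT 3 [
    -- iteration 1/3 --
    PU: pen up
    PU: pen up
    FD 17: (27.577,27.577) -> (39.598,39.598) [heading=45, move]
    -- iteration 2/3 --
    PU: pen up
    PU: pen up
    FD 17: (39.598,39.598) -> (51.619,51.619) [heading=45, move]
    -- iteration 3/3 --
    PU: pen up
    PU: pen up
    FD 17: (51.619,51.619) -> (63.64,63.64) [heading=45, move]
  ]
  -- iteration 3/4 --
  PU: pen up
  BK 1: (63.64,63.64) -> (62.933,62.933) [heading=45, move]
  REPEAT 3 [
    -- iteration 1/3 --
    PU: pen up
    PU: pen up
    FD 17: (62.933,62.933) -> (74.953,74.953) [heading=45, move]
    -- iteration 2/3 --
    PU: pen up
    PU: pen up
    FD 17: (74.953,74.953) -> (86.974,86.974) [heading=45, move]
    -- iteration 3/3 --
    PU: pen up
    PU: pen up
    FD 17: (86.974,86.974) -> (98.995,98.995) [heading=45, move]
  ]
  -- iteration 4/4 --
  PU: pen up
  BK 1: (98.995,98.995) -> (98.288,98.288) [heading=45, move]
  REPEAT 3 [
    -- iteration 1/3 --
    PU: pen up
    PU: pen up
    FD 17: (98.288,98.288) -> (110.309,110.309) [heading=45, move]
    -- iteration 2/3 --
    PU: pen up
    PU: pen up
    FD 17: (110.309,110.309) -> (122.329,122.329) [heading=45, move]
    -- iteration 3/3 --
    PU: pen up
    PU: pen up
    FD 17: (122.329,122.329) -> (134.35,134.35) [heading=45, move]
  ]
]
FD 12: (134.35,134.35) -> (142.836,142.836) [heading=45, move]
RT 45: heading 45 -> 0
RT 135: heading 0 -> 225
Final: pos=(142.836,142.836), heading=225, 1 segment(s) drawn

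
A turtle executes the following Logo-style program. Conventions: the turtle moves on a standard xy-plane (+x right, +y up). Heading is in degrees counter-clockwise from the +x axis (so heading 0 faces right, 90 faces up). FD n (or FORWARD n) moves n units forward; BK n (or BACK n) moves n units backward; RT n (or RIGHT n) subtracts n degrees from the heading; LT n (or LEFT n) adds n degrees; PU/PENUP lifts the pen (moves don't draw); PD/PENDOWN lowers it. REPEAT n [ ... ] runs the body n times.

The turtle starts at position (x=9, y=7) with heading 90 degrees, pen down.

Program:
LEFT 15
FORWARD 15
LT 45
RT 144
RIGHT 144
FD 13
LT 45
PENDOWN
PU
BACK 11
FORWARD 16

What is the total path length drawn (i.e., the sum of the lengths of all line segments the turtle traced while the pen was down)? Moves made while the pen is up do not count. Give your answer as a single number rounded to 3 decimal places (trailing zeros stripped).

Executing turtle program step by step:
Start: pos=(9,7), heading=90, pen down
LT 15: heading 90 -> 105
FD 15: (9,7) -> (5.118,21.489) [heading=105, draw]
LT 45: heading 105 -> 150
RT 144: heading 150 -> 6
RT 144: heading 6 -> 222
FD 13: (5.118,21.489) -> (-4.543,12.79) [heading=222, draw]
LT 45: heading 222 -> 267
PD: pen down
PU: pen up
BK 11: (-4.543,12.79) -> (-3.967,23.775) [heading=267, move]
FD 16: (-3.967,23.775) -> (-4.805,7.797) [heading=267, move]
Final: pos=(-4.805,7.797), heading=267, 2 segment(s) drawn

Segment lengths:
  seg 1: (9,7) -> (5.118,21.489), length = 15
  seg 2: (5.118,21.489) -> (-4.543,12.79), length = 13
Total = 28

Answer: 28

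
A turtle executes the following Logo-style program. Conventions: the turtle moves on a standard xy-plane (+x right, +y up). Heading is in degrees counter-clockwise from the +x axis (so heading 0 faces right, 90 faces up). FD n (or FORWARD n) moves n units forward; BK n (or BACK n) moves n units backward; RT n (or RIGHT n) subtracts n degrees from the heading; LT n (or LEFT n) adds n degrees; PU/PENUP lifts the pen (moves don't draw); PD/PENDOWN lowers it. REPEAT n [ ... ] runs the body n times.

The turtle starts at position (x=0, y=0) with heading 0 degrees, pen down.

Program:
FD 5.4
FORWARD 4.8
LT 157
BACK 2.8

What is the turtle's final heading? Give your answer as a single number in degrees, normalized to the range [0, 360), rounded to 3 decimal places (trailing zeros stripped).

Answer: 157

Derivation:
Executing turtle program step by step:
Start: pos=(0,0), heading=0, pen down
FD 5.4: (0,0) -> (5.4,0) [heading=0, draw]
FD 4.8: (5.4,0) -> (10.2,0) [heading=0, draw]
LT 157: heading 0 -> 157
BK 2.8: (10.2,0) -> (12.777,-1.094) [heading=157, draw]
Final: pos=(12.777,-1.094), heading=157, 3 segment(s) drawn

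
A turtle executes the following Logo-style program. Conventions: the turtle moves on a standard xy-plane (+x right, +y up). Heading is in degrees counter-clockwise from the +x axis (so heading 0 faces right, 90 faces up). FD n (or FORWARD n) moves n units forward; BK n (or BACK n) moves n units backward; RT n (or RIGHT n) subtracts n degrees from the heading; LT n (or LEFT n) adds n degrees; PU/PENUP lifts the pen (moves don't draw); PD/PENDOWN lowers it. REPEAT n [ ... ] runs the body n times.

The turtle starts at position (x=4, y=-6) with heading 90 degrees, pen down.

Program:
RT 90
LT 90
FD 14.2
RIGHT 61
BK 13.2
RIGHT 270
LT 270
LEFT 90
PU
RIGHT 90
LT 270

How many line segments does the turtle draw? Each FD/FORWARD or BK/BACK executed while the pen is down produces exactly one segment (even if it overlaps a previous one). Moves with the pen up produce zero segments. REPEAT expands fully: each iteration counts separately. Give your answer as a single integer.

Answer: 2

Derivation:
Executing turtle program step by step:
Start: pos=(4,-6), heading=90, pen down
RT 90: heading 90 -> 0
LT 90: heading 0 -> 90
FD 14.2: (4,-6) -> (4,8.2) [heading=90, draw]
RT 61: heading 90 -> 29
BK 13.2: (4,8.2) -> (-7.545,1.801) [heading=29, draw]
RT 270: heading 29 -> 119
LT 270: heading 119 -> 29
LT 90: heading 29 -> 119
PU: pen up
RT 90: heading 119 -> 29
LT 270: heading 29 -> 299
Final: pos=(-7.545,1.801), heading=299, 2 segment(s) drawn
Segments drawn: 2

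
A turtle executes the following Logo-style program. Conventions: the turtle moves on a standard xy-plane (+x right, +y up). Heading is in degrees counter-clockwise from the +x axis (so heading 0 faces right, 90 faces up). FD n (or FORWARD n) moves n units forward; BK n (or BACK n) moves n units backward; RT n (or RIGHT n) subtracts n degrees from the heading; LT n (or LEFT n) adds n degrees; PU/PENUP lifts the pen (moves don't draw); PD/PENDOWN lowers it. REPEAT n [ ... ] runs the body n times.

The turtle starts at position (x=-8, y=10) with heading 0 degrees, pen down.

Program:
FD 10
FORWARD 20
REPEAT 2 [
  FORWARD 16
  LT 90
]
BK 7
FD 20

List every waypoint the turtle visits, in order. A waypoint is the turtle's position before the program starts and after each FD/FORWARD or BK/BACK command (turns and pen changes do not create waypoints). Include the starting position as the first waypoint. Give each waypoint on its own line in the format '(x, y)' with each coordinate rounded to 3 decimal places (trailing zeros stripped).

Answer: (-8, 10)
(2, 10)
(22, 10)
(38, 10)
(38, 26)
(45, 26)
(25, 26)

Derivation:
Executing turtle program step by step:
Start: pos=(-8,10), heading=0, pen down
FD 10: (-8,10) -> (2,10) [heading=0, draw]
FD 20: (2,10) -> (22,10) [heading=0, draw]
REPEAT 2 [
  -- iteration 1/2 --
  FD 16: (22,10) -> (38,10) [heading=0, draw]
  LT 90: heading 0 -> 90
  -- iteration 2/2 --
  FD 16: (38,10) -> (38,26) [heading=90, draw]
  LT 90: heading 90 -> 180
]
BK 7: (38,26) -> (45,26) [heading=180, draw]
FD 20: (45,26) -> (25,26) [heading=180, draw]
Final: pos=(25,26), heading=180, 6 segment(s) drawn
Waypoints (7 total):
(-8, 10)
(2, 10)
(22, 10)
(38, 10)
(38, 26)
(45, 26)
(25, 26)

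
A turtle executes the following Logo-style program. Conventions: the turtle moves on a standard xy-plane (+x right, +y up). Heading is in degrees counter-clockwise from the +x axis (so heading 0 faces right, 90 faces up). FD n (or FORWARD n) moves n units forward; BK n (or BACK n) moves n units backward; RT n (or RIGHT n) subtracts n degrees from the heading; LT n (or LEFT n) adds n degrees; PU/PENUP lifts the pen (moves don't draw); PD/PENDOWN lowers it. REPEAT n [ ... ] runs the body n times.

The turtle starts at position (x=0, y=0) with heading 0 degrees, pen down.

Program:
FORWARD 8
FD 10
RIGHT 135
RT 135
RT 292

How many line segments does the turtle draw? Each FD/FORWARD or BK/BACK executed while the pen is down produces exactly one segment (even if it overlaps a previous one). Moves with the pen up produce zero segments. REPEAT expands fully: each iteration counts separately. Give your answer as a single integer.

Answer: 2

Derivation:
Executing turtle program step by step:
Start: pos=(0,0), heading=0, pen down
FD 8: (0,0) -> (8,0) [heading=0, draw]
FD 10: (8,0) -> (18,0) [heading=0, draw]
RT 135: heading 0 -> 225
RT 135: heading 225 -> 90
RT 292: heading 90 -> 158
Final: pos=(18,0), heading=158, 2 segment(s) drawn
Segments drawn: 2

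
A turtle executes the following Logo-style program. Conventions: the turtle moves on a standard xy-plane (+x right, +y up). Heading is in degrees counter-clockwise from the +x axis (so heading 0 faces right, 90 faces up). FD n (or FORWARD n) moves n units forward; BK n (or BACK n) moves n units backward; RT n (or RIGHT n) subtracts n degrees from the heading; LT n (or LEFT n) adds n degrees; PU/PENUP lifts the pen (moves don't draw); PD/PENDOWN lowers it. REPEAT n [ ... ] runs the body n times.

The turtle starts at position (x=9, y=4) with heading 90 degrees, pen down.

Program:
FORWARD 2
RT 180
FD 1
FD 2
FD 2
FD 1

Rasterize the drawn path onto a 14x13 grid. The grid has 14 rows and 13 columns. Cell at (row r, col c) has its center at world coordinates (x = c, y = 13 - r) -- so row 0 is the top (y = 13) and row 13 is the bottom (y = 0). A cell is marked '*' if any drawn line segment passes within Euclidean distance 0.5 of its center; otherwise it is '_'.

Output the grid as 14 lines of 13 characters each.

Segment 0: (9,4) -> (9,6)
Segment 1: (9,6) -> (9,5)
Segment 2: (9,5) -> (9,3)
Segment 3: (9,3) -> (9,1)
Segment 4: (9,1) -> (9,0)

Answer: _____________
_____________
_____________
_____________
_____________
_____________
_____________
_________*___
_________*___
_________*___
_________*___
_________*___
_________*___
_________*___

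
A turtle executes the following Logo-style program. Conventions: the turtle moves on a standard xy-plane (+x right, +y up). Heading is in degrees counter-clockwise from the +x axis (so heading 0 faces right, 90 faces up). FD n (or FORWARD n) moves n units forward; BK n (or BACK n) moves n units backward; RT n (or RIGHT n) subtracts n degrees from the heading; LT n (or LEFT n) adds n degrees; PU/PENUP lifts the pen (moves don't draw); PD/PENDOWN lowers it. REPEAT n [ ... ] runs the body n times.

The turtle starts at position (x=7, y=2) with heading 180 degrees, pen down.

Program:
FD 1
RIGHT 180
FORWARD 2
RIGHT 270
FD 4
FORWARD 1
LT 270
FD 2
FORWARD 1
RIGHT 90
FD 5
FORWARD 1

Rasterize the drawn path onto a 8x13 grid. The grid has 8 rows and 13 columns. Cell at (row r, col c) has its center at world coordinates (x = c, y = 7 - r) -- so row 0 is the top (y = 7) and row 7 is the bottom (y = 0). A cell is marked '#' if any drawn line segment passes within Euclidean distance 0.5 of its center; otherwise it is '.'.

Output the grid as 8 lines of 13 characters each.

Answer: ........####.
........#..#.
........#..#.
........#..#.
........#..#.
......###..#.
...........#.
.............

Derivation:
Segment 0: (7,2) -> (6,2)
Segment 1: (6,2) -> (8,2)
Segment 2: (8,2) -> (8,6)
Segment 3: (8,6) -> (8,7)
Segment 4: (8,7) -> (10,7)
Segment 5: (10,7) -> (11,7)
Segment 6: (11,7) -> (11,2)
Segment 7: (11,2) -> (11,1)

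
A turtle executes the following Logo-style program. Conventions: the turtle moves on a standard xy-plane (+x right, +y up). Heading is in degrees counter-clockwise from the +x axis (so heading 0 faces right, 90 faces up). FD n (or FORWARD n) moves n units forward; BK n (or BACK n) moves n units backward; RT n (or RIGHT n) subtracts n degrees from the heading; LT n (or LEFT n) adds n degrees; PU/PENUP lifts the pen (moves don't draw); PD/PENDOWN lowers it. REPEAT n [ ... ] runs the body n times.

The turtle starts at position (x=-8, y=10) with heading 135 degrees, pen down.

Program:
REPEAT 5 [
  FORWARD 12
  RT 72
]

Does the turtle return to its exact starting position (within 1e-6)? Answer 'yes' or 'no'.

Answer: yes

Derivation:
Executing turtle program step by step:
Start: pos=(-8,10), heading=135, pen down
REPEAT 5 [
  -- iteration 1/5 --
  FD 12: (-8,10) -> (-16.485,18.485) [heading=135, draw]
  RT 72: heading 135 -> 63
  -- iteration 2/5 --
  FD 12: (-16.485,18.485) -> (-11.037,29.177) [heading=63, draw]
  RT 72: heading 63 -> 351
  -- iteration 3/5 --
  FD 12: (-11.037,29.177) -> (0.815,27.3) [heading=351, draw]
  RT 72: heading 351 -> 279
  -- iteration 4/5 --
  FD 12: (0.815,27.3) -> (2.692,15.448) [heading=279, draw]
  RT 72: heading 279 -> 207
  -- iteration 5/5 --
  FD 12: (2.692,15.448) -> (-8,10) [heading=207, draw]
  RT 72: heading 207 -> 135
]
Final: pos=(-8,10), heading=135, 5 segment(s) drawn

Start position: (-8, 10)
Final position: (-8, 10)
Distance = 0; < 1e-6 -> CLOSED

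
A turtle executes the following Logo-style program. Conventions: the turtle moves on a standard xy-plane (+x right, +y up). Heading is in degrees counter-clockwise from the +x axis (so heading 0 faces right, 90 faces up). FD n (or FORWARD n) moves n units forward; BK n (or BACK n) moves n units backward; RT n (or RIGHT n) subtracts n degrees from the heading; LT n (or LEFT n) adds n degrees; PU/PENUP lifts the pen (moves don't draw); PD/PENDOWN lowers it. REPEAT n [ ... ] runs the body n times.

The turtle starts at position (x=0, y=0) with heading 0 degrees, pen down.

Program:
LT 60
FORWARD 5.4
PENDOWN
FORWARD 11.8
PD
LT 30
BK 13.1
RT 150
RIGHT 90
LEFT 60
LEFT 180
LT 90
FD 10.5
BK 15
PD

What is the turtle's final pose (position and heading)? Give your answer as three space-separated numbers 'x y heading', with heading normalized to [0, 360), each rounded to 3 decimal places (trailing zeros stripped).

Executing turtle program step by step:
Start: pos=(0,0), heading=0, pen down
LT 60: heading 0 -> 60
FD 5.4: (0,0) -> (2.7,4.677) [heading=60, draw]
PD: pen down
FD 11.8: (2.7,4.677) -> (8.6,14.896) [heading=60, draw]
PD: pen down
LT 30: heading 60 -> 90
BK 13.1: (8.6,14.896) -> (8.6,1.796) [heading=90, draw]
RT 150: heading 90 -> 300
RT 90: heading 300 -> 210
LT 60: heading 210 -> 270
LT 180: heading 270 -> 90
LT 90: heading 90 -> 180
FD 10.5: (8.6,1.796) -> (-1.9,1.796) [heading=180, draw]
BK 15: (-1.9,1.796) -> (13.1,1.796) [heading=180, draw]
PD: pen down
Final: pos=(13.1,1.796), heading=180, 5 segment(s) drawn

Answer: 13.1 1.796 180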